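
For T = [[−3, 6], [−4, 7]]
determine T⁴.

[[−159, 240], [−160, 241]]

tr T = 4 and det T = 3, so the characteristic polynomial is λ² − (4)λ + (3) with roots 1 and 3.
Eigenvectors give P = [[3, 1], [2, 1]] with P⁻¹ = [[1, −1], [−2, 3]], and T = P·diag(1, 3)·P⁻¹.
Then T⁴ = P·diag(1, 81)·P⁻¹ = [[3, 81], [2, 81]] · [[1, −1], [−2, 3]] = [[−159, 240], [−160, 241]].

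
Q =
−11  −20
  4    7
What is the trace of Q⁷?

−2188

tr Q = −4 and det Q = 3, so the characteristic polynomial is λ² − (−4)λ + (3) with roots −3 and −1.
Eigenvectors give P = [[5, −2], [−2, 1]] with P⁻¹ = [[1, 2], [2, 5]], and Q = P·diag(−3, −1)·P⁻¹.
Then Q⁷ = P·diag(−2187, −1)·P⁻¹ = [[−10935, 2], [4374, −1]] · [[1, 2], [2, 5]] = [[−10931, −21860], [4372, 8743]].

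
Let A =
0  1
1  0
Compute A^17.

A² = I (check: tr A = 0 and det A = -1), so A^17 = A since 17 is odd.

[[0, 1], [1, 0]]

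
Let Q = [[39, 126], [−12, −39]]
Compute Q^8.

tr Q = 0 and det Q = −9, so the characteristic polynomial is λ² − (0)λ + (−9) with roots 3 and −3.
Eigenvectors give P = [[7, −3], [−2, 1]] with P⁻¹ = [[1, 3], [2, 7]], and Q = P·diag(3, −3)·P⁻¹.
Then Q^8 = P·diag(6561, 6561)·P⁻¹ = [[45927, −19683], [−13122, 6561]] · [[1, 3], [2, 7]] = [[6561, 0], [0, 6561]].

[[6561, 0], [0, 6561]]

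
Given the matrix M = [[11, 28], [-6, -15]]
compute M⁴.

[[-479, -1120], [240, 561]]

tr M = -4 and det M = 3, so the characteristic polynomial is λ² − (-4)λ + (3) with roots -1 and -3.
Eigenvectors give P = [[7, -2], [-3, 1]] with P⁻¹ = [[1, 2], [3, 7]], and M = P·diag(-1, -3)·P⁻¹.
Then M⁴ = P·diag(1, 81)·P⁻¹ = [[7, -162], [-3, 81]] · [[1, 2], [3, 7]] = [[-479, -1120], [240, 561]].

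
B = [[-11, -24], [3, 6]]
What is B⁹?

tr B = -5 and det B = 6, so the characteristic polynomial is λ² − (-5)λ + (6) with roots -2 and -3.
Eigenvectors give P = [[8, 3], [-3, -1]] with P⁻¹ = [[-1, -3], [3, 8]], and B = P·diag(-2, -3)·P⁻¹.
Then B⁹ = P·diag(-512, -19683)·P⁻¹ = [[-4096, -59049], [1536, 19683]] · [[-1, -3], [3, 8]] = [[-173051, -460104], [57513, 152856]].

[[-173051, -460104], [57513, 152856]]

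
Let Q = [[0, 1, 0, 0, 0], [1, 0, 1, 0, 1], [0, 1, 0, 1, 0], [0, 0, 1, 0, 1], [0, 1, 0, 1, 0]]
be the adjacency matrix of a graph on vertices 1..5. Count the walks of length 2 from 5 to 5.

2

The number of length-2 walks from vertex 5 to vertex 5 is entry (5,5) of Q², where Q is the adjacency matrix.
Q² = [[1, 0, 1, 0, 1], [0, 3, 0, 2, 0], [1, 0, 2, 0, 2], [0, 2, 0, 2, 0], [1, 0, 2, 0, 2]]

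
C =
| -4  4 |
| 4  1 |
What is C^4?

C^2 = [[32, -12], [-12, 17]]
C^3 = [[-176, 116], [116, -31]]
C^4 = [[1168, -588], [-588, 433]]

[[1168, -588], [-588, 433]]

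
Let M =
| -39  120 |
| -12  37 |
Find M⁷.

tr M = -2 and det M = -3, so the characteristic polynomial is λ² − (-2)λ + (-3) with roots 1 and -3.
Eigenvectors give P = [[3, 10], [1, 3]] with P⁻¹ = [[-3, 10], [1, -3]], and M = P·diag(1, -3)·P⁻¹.
Then M⁷ = P·diag(1, -2187)·P⁻¹ = [[3, -21870], [1, -6561]] · [[-3, 10], [1, -3]] = [[-21879, 65640], [-6564, 19693]].

[[-21879, 65640], [-6564, 19693]]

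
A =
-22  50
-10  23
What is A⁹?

tr A = 1 and det A = -6, so the characteristic polynomial is λ² − (1)λ + (-6) with roots -2 and 3.
Eigenvectors give P = [[5, 2], [2, 1]] with P⁻¹ = [[1, -2], [-2, 5]], and A = P·diag(-2, 3)·P⁻¹.
Then A⁹ = P·diag(-512, 19683)·P⁻¹ = [[-2560, 39366], [-1024, 19683]] · [[1, -2], [-2, 5]] = [[-81292, 201950], [-40390, 100463]].

[[-81292, 201950], [-40390, 100463]]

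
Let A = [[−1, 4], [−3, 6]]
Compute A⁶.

tr A = 5 and det A = 6, so the characteristic polynomial is λ² − (5)λ + (6) with roots 2 and 3.
Eigenvectors give P = [[4, 1], [3, 1]] with P⁻¹ = [[1, −1], [−3, 4]], and A = P·diag(2, 3)·P⁻¹.
Then A⁶ = P·diag(64, 729)·P⁻¹ = [[256, 729], [192, 729]] · [[1, −1], [−3, 4]] = [[−1931, 2660], [−1995, 2724]].

[[−1931, 2660], [−1995, 2724]]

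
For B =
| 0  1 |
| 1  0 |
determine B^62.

B² = I (check: tr B = 0 and det B = -1), so B^62 = I since 62 is even.

[[1, 0], [0, 1]]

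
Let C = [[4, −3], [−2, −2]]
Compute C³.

C² = [[22, −6], [−4, 10]]
C³ = [[100, −54], [−36, −8]]

[[100, −54], [−36, −8]]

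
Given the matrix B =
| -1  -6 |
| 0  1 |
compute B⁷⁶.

B² = I (check: tr B = 0 and det B = -1), so B⁷⁶ = I since 76 is even.

[[1, 0], [0, 1]]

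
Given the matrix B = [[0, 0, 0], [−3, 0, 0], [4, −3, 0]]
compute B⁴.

B is strictly triangular, hence nilpotent: B³ = 0, so B⁴ = 0.

[[0, 0, 0], [0, 0, 0], [0, 0, 0]]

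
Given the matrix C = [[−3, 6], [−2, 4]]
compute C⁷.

[[−3, 6], [−2, 4]]

C² = C (a projection; rank 1, trace 1), so C⁷ = C.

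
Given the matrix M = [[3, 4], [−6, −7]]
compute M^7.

tr M = −4 and det M = 3, so the characteristic polynomial is λ² − (−4)λ + (3) with roots −1 and −3.
Eigenvectors give P = [[−1, −2], [1, 3]] with P⁻¹ = [[−3, −2], [1, 1]], and M = P·diag(−1, −3)·P⁻¹.
Then M^7 = P·diag(−1, −2187)·P⁻¹ = [[1, 4374], [−1, −6561]] · [[−3, −2], [1, 1]] = [[4371, 4372], [−6558, −6559]].

[[4371, 4372], [−6558, −6559]]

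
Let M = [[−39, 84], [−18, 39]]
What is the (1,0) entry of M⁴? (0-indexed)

0

tr M = 0 and det M = −9, so the characteristic polynomial is λ² − (0)λ + (−9) with roots 3 and −3.
Eigenvectors give P = [[2, 7], [1, 3]] with P⁻¹ = [[−3, 7], [1, −2]], and M = P·diag(3, −3)·P⁻¹.
Then M⁴ = P·diag(81, 81)·P⁻¹ = [[162, 567], [81, 243]] · [[−3, 7], [1, −2]] = [[81, 0], [0, 81]].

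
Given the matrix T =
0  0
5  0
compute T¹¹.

T is strictly triangular, hence nilpotent: T² = 0, so T¹¹ = 0.

[[0, 0], [0, 0]]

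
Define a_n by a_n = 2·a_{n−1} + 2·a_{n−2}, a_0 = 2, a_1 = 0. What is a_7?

With companion matrix Q = [[2, 2], [1, 0]], [a_n, a_{n−1}]ᵀ = Q·[a_{n−1}, a_{n−2}]ᵀ, so [a_7, a_6]ᵀ = Q⁶·[a_1, a_0]ᵀ.
Q⁶ = [[328, 240], [120, 88]], giving [a_7, a_6]ᵀ = [[480], [176]].

480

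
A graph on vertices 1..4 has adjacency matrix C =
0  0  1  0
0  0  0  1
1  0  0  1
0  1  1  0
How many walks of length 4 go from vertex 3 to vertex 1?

The number of length-4 walks from vertex 3 to vertex 1 is entry (3,1) of C⁴, where C is the adjacency matrix.
C² = [[1, 0, 0, 1], [0, 1, 1, 0], [0, 1, 2, 0], [1, 0, 0, 2]]
C³ = [[0, 1, 2, 0], [1, 0, 0, 2], [2, 0, 0, 3], [0, 2, 3, 0]]
C⁴ = [[2, 0, 0, 3], [0, 2, 3, 0], [0, 3, 5, 0], [3, 0, 0, 5]]

0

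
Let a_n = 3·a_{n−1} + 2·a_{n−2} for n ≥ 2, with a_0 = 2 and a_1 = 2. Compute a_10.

With companion matrix A = [[3, 2], [1, 0]], [a_n, a_{n−1}]ᵀ = A·[a_{n−1}, a_{n−2}]ᵀ, so [a_10, a_9]ᵀ = A^9·[a_1, a_0]ᵀ.
A^9 = [[79647, 44726], [22363, 12558]], giving [a_10, a_9]ᵀ = [[248746], [69842]].

248746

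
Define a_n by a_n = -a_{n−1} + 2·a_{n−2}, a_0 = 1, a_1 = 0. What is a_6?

22

With companion matrix Q = [[-1, 2], [1, 0]], [a_n, a_{n−1}]ᵀ = Q·[a_{n−1}, a_{n−2}]ᵀ, so [a_6, a_5]ᵀ = Q⁵·[a_1, a_0]ᵀ.
Q⁵ = [[-21, 22], [11, -10]], giving [a_6, a_5]ᵀ = [[22], [-10]].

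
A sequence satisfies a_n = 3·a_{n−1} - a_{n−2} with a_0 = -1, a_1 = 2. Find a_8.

2351

With companion matrix Q = [[3, -1], [1, 0]], [a_n, a_{n−1}]ᵀ = Q·[a_{n−1}, a_{n−2}]ᵀ, so [a_8, a_7]ᵀ = Q^7·[a_1, a_0]ᵀ.
Q^7 = [[987, -377], [377, -144]], giving [a_8, a_7]ᵀ = [[2351], [898]].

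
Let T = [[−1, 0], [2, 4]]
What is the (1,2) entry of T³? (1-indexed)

T² = [[1, 0], [6, 16]]
T³ = [[−1, 0], [26, 64]]

0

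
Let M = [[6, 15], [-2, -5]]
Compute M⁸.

[[6, 15], [-2, -5]]

M² = M (a projection; rank 1, trace 1), so M⁸ = M.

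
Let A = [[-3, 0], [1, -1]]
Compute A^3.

A^2 = [[9, 0], [-4, 1]]
A^3 = [[-27, 0], [13, -1]]

[[-27, 0], [13, -1]]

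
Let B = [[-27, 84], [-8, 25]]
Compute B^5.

[[-1707, 5124], [-488, 1465]]

tr B = -2 and det B = -3, so the characteristic polynomial is λ² − (-2)λ + (-3) with roots -3 and 1.
Eigenvectors give P = [[7, 3], [2, 1]] with P⁻¹ = [[1, -3], [-2, 7]], and B = P·diag(-3, 1)·P⁻¹.
Then B^5 = P·diag(-243, 1)·P⁻¹ = [[-1701, 3], [-486, 1]] · [[1, -3], [-2, 7]] = [[-1707, 5124], [-488, 1465]].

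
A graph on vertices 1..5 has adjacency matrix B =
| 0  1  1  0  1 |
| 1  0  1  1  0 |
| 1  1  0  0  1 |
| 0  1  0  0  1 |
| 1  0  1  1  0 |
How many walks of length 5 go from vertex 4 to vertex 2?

40

The number of length-5 walks from vertex 4 to vertex 2 is entry (4,2) of B^5, where B is the adjacency matrix.
B^2 = [[3, 1, 2, 2, 1], [1, 3, 1, 0, 3], [2, 1, 3, 2, 1], [2, 0, 2, 2, 0], [1, 3, 1, 0, 3]]
B^3 = [[4, 7, 5, 2, 7], [7, 2, 7, 6, 2], [5, 7, 4, 2, 7], [2, 6, 2, 0, 6], [7, 2, 7, 6, 2]]
B^4 = [[19, 11, 18, 14, 11], [11, 20, 11, 4, 20], [18, 11, 19, 14, 11], [14, 4, 14, 12, 4], [11, 20, 11, 4, 20]]
B^5 = [[40, 51, 41, 22, 51], [51, 26, 51, 40, 26], [41, 51, 40, 22, 51], [22, 40, 22, 8, 40], [51, 26, 51, 40, 26]]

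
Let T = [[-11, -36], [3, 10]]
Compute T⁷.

[[-515, -1548], [129, 388]]

tr T = -1 and det T = -2, so the characteristic polynomial is λ² − (-1)λ + (-2) with roots 1 and -2.
Eigenvectors give P = [[3, -4], [-1, 1]] with P⁻¹ = [[-1, -4], [-1, -3]], and T = P·diag(1, -2)·P⁻¹.
Then T⁷ = P·diag(1, -128)·P⁻¹ = [[3, 512], [-1, -128]] · [[-1, -4], [-1, -3]] = [[-515, -1548], [129, 388]].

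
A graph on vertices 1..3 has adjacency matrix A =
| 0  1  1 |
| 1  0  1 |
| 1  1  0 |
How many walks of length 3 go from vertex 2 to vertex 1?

3

The number of length-3 walks from vertex 2 to vertex 1 is entry (2,1) of A^3, where A is the adjacency matrix.
A^2 = [[2, 1, 1], [1, 2, 1], [1, 1, 2]]
A^3 = [[2, 3, 3], [3, 2, 3], [3, 3, 2]]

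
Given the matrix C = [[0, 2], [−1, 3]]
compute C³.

[[−6, 14], [−7, 15]]

tr C = 3 and det C = 2, so the characteristic polynomial is λ² − (3)λ + (2) with roots 2 and 1.
Eigenvectors give P = [[1, 2], [1, 1]] with P⁻¹ = [[−1, 2], [1, −1]], and C = P·diag(2, 1)·P⁻¹.
Then C³ = P·diag(8, 1)·P⁻¹ = [[8, 2], [8, 1]] · [[−1, 2], [1, −1]] = [[−6, 14], [−7, 15]].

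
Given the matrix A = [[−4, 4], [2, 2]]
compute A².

[[24, −8], [−4, 12]]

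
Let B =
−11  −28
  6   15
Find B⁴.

[[−479, −1120], [240, 561]]

tr B = 4 and det B = 3, so the characteristic polynomial is λ² − (4)λ + (3) with roots 3 and 1.
Eigenvectors give P = [[−2, −7], [1, 3]] with P⁻¹ = [[3, 7], [−1, −2]], and B = P·diag(3, 1)·P⁻¹.
Then B⁴ = P·diag(81, 1)·P⁻¹ = [[−162, −7], [81, 3]] · [[3, 7], [−1, −2]] = [[−479, −1120], [240, 561]].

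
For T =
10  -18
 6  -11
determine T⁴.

[[-44, 90], [-30, 61]]

tr T = -1 and det T = -2, so the characteristic polynomial is λ² − (-1)λ + (-2) with roots 1 and -2.
Eigenvectors give P = [[-2, -3], [-1, -2]] with P⁻¹ = [[-2, 3], [1, -2]], and T = P·diag(1, -2)·P⁻¹.
Then T⁴ = P·diag(1, 16)·P⁻¹ = [[-2, -48], [-1, -32]] · [[-2, 3], [1, -2]] = [[-44, 90], [-30, 61]].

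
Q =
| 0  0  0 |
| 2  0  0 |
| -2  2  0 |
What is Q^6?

[[0, 0, 0], [0, 0, 0], [0, 0, 0]]

Q is strictly triangular, hence nilpotent: Q^3 = 0, so Q^6 = 0.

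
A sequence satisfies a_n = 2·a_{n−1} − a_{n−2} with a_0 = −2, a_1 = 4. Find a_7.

With companion matrix T = [[2, −1], [1, 0]], [a_n, a_{n−1}]ᵀ = T·[a_{n−1}, a_{n−2}]ᵀ, so [a_7, a_6]ᵀ = T⁶·[a_1, a_0]ᵀ.
T⁶ = [[7, −6], [6, −5]], giving [a_7, a_6]ᵀ = [[40], [34]].

40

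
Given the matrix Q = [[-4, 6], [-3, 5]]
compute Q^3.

[[-10, 18], [-9, 17]]

tr Q = 1 and det Q = -2, so the characteristic polynomial is λ² − (1)λ + (-2) with roots -1 and 2.
Eigenvectors give P = [[2, -1], [1, -1]] with P⁻¹ = [[1, -1], [1, -2]], and Q = P·diag(-1, 2)·P⁻¹.
Then Q^3 = P·diag(-1, 8)·P⁻¹ = [[-2, -8], [-1, -8]] · [[1, -1], [1, -2]] = [[-10, 18], [-9, 17]].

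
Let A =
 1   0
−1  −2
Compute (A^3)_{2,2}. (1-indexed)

A^2 = [[1, 0], [1, 4]]
A^3 = [[1, 0], [−3, −8]]

−8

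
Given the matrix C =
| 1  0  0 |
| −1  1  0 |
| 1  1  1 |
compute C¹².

[[1, 0, 0], [−12, 1, 0], [−54, 12, 1]]

C = I + N where N = [[0, 0, 0], [−1, 0, 0], [1, 1, 0]] is strictly lower-triangular, so N³ = 0.
(I + N)¹² = I + 12·N + 66·N² = [[1, 0, 0], [−12, 1, 0], [−54, 12, 1]].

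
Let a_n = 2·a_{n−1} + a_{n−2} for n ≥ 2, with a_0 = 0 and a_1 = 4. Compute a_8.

1632

With companion matrix B = [[2, 1], [1, 0]], [a_n, a_{n−1}]ᵀ = B·[a_{n−1}, a_{n−2}]ᵀ, so [a_8, a_7]ᵀ = B⁷·[a_1, a_0]ᵀ.
B⁷ = [[408, 169], [169, 70]], giving [a_8, a_7]ᵀ = [[1632], [676]].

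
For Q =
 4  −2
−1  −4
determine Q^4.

Q^2 = [[18, 0], [0, 18]]
Q^3 = [[72, −36], [−18, −72]]
Q^4 = [[324, 0], [0, 324]]

[[324, 0], [0, 324]]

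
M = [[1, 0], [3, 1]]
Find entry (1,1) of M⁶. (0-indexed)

M = I + N where N = [[0, 0], [3, 0]] is strictly lower-triangular, so N² = 0.
(I + N)⁶ = I + 6·N = [[1, 0], [18, 1]].

1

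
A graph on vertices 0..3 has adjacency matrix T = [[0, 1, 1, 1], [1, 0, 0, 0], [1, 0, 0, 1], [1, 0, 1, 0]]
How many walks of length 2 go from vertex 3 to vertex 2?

The number of length-2 walks from vertex 3 to vertex 2 is entry (3,2) of T², where T is the adjacency matrix.
T² = [[3, 0, 1, 1], [0, 1, 1, 1], [1, 1, 2, 1], [1, 1, 1, 2]]

1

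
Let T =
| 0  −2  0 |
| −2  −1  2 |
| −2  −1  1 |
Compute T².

[[4, 2, −4], [−2, 3, 0], [0, 4, −1]]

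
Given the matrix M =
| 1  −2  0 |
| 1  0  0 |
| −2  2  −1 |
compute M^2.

[[−1, −2, 0], [1, −2, 0], [2, 2, 1]]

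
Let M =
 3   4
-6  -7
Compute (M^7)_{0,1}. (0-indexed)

4372

tr M = -4 and det M = 3, so the characteristic polynomial is λ² − (-4)λ + (3) with roots -1 and -3.
Eigenvectors give P = [[-1, -2], [1, 3]] with P⁻¹ = [[-3, -2], [1, 1]], and M = P·diag(-1, -3)·P⁻¹.
Then M^7 = P·diag(-1, -2187)·P⁻¹ = [[1, 4374], [-1, -6561]] · [[-3, -2], [1, 1]] = [[4371, 4372], [-6558, -6559]].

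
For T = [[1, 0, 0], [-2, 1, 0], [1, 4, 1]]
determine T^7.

T = I + N where N = [[0, 0, 0], [-2, 0, 0], [1, 4, 0]] is strictly lower-triangular, so N^3 = 0.
(I + N)^7 = I + 7·N + 21·N^2 = [[1, 0, 0], [-14, 1, 0], [-161, 28, 1]].

[[1, 0, 0], [-14, 1, 0], [-161, 28, 1]]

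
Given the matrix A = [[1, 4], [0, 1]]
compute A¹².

[[1, 48], [0, 1]]

A = I + N where N = [[0, 4], [0, 0]] is strictly upper-triangular, so N² = 0.
(I + N)¹² = I + 12·N = [[1, 48], [0, 1]].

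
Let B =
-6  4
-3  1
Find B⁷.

tr B = -5 and det B = 6, so the characteristic polynomial is λ² − (-5)λ + (6) with roots -2 and -3.
Eigenvectors give P = [[1, 4], [1, 3]] with P⁻¹ = [[-3, 4], [1, -1]], and B = P·diag(-2, -3)·P⁻¹.
Then B⁷ = P·diag(-128, -2187)·P⁻¹ = [[-128, -8748], [-128, -6561]] · [[-3, 4], [1, -1]] = [[-8364, 8236], [-6177, 6049]].

[[-8364, 8236], [-6177, 6049]]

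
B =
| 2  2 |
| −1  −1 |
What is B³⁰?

[[2, 2], [−1, −1]]

B² = B (a projection; rank 1, trace 1), so B³⁰ = B.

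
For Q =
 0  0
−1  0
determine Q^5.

Q is strictly triangular, hence nilpotent: Q^2 = 0, so Q^5 = 0.

[[0, 0], [0, 0]]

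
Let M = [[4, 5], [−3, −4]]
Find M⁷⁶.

M² = I (check: tr M = 0 and det M = −1), so M⁷⁶ = I since 76 is even.

[[1, 0], [0, 1]]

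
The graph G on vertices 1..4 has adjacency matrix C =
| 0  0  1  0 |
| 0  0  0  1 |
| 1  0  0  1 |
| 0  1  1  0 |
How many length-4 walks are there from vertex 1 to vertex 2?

0

The number of length-4 walks from vertex 1 to vertex 2 is entry (1,2) of C^4, where C is the adjacency matrix.
C^2 = [[1, 0, 0, 1], [0, 1, 1, 0], [0, 1, 2, 0], [1, 0, 0, 2]]
C^3 = [[0, 1, 2, 0], [1, 0, 0, 2], [2, 0, 0, 3], [0, 2, 3, 0]]
C^4 = [[2, 0, 0, 3], [0, 2, 3, 0], [0, 3, 5, 0], [3, 0, 0, 5]]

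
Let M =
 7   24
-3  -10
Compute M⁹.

tr M = -3 and det M = 2, so the characteristic polynomial is λ² − (-3)λ + (2) with roots -1 and -2.
Eigenvectors give P = [[3, -8], [-1, 3]] with P⁻¹ = [[3, 8], [1, 3]], and M = P·diag(-1, -2)·P⁻¹.
Then M⁹ = P·diag(-1, -512)·P⁻¹ = [[-3, 4096], [1, -1536]] · [[3, 8], [1, 3]] = [[4087, 12264], [-1533, -4600]].

[[4087, 12264], [-1533, -4600]]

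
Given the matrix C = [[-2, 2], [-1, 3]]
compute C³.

C² = [[2, 2], [-1, 7]]
C³ = [[-6, 10], [-5, 19]]

[[-6, 10], [-5, 19]]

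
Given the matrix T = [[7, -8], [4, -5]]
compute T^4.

tr T = 2 and det T = -3, so the characteristic polynomial is λ² − (2)λ + (-3) with roots 3 and -1.
Eigenvectors give P = [[-2, -1], [-1, -1]] with P⁻¹ = [[-1, 1], [1, -2]], and T = P·diag(3, -1)·P⁻¹.
Then T^4 = P·diag(81, 1)·P⁻¹ = [[-162, -1], [-81, -1]] · [[-1, 1], [1, -2]] = [[161, -160], [80, -79]].

[[161, -160], [80, -79]]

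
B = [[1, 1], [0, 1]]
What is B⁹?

[[1, 9], [0, 1]]

B = I + N where N = [[0, 1], [0, 0]] is strictly upper-triangular, so N² = 0.
(I + N)⁹ = I + 9·N = [[1, 9], [0, 1]].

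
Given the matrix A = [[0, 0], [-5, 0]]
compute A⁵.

[[0, 0], [0, 0]]

A is strictly triangular, hence nilpotent: A² = 0, so A⁵ = 0.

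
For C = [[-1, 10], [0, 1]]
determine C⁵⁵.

C² = I (check: tr C = 0 and det C = -1), so C⁵⁵ = C since 55 is odd.

[[-1, 10], [0, 1]]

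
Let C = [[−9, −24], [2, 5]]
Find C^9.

tr C = −4 and det C = 3, so the characteristic polynomial is λ² − (−4)λ + (3) with roots −1 and −3.
Eigenvectors give P = [[−3, 4], [1, −1]] with P⁻¹ = [[1, 4], [1, 3]], and C = P·diag(−1, −3)·P⁻¹.
Then C^9 = P·diag(−1, −19683)·P⁻¹ = [[3, −78732], [−1, 19683]] · [[1, 4], [1, 3]] = [[−78729, −236184], [19682, 59045]].

[[−78729, −236184], [19682, 59045]]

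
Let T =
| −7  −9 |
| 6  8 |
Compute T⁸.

[[−509, −765], [510, 766]]

tr T = 1 and det T = −2, so the characteristic polynomial is λ² − (1)λ + (−2) with roots 2 and −1.
Eigenvectors give P = [[1, −3], [−1, 2]] with P⁻¹ = [[−2, −3], [−1, −1]], and T = P·diag(2, −1)·P⁻¹.
Then T⁸ = P·diag(256, 1)·P⁻¹ = [[256, −3], [−256, 2]] · [[−2, −3], [−1, −1]] = [[−509, −765], [510, 766]].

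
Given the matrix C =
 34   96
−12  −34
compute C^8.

tr C = 0 and det C = −4, so the characteristic polynomial is λ² − (0)λ + (−4) with roots −2 and 2.
Eigenvectors give P = [[−8, −3], [3, 1]] with P⁻¹ = [[1, 3], [−3, −8]], and C = P·diag(−2, 2)·P⁻¹.
Then C^8 = P·diag(256, 256)·P⁻¹ = [[−2048, −768], [768, 256]] · [[1, 3], [−3, −8]] = [[256, 0], [0, 256]].

[[256, 0], [0, 256]]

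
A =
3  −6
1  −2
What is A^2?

A² = A (a projection; rank 1, trace 1), so A^2 = A.

[[3, −6], [1, −2]]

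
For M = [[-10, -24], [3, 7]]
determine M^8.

[[2296, 6120], [-765, -2039]]

tr M = -3 and det M = 2, so the characteristic polynomial is λ² − (-3)λ + (2) with roots -1 and -2.
Eigenvectors give P = [[8, 3], [-3, -1]] with P⁻¹ = [[-1, -3], [3, 8]], and M = P·diag(-1, -2)·P⁻¹.
Then M^8 = P·diag(1, 256)·P⁻¹ = [[8, 768], [-3, -256]] · [[-1, -3], [3, 8]] = [[2296, 6120], [-765, -2039]].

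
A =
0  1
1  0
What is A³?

A² = I (check: tr A = 0 and det A = -1), so A³ = A since 3 is odd.

[[0, 1], [1, 0]]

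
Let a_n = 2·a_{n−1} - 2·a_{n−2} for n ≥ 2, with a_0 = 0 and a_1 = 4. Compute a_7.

-32

With companion matrix Q = [[2, -2], [1, 0]], [a_n, a_{n−1}]ᵀ = Q·[a_{n−1}, a_{n−2}]ᵀ, so [a_7, a_6]ᵀ = Q⁶·[a_1, a_0]ᵀ.
Q⁶ = [[-8, 16], [-8, 8]], giving [a_7, a_6]ᵀ = [[-32], [-32]].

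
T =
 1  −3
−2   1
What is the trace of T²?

14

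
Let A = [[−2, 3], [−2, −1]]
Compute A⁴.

A² = [[−2, −9], [6, −5]]
A³ = [[22, 3], [−2, 23]]
A⁴ = [[−50, 63], [−42, −29]]

[[−50, 63], [−42, −29]]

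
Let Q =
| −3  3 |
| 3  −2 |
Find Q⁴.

Q² = [[18, −15], [−15, 13]]
Q³ = [[−99, 84], [84, −71]]
Q⁴ = [[549, −465], [−465, 394]]

[[549, −465], [−465, 394]]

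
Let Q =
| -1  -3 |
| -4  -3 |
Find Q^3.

[[-61, -75], [-100, -111]]

Q^2 = [[13, 12], [16, 21]]
Q^3 = [[-61, -75], [-100, -111]]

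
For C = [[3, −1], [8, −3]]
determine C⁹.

C² = I (check: tr C = 0 and det C = −1), so C⁹ = C since 9 is odd.

[[3, −1], [8, −3]]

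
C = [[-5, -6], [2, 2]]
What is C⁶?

tr C = -3 and det C = 2, so the characteristic polynomial is λ² − (-3)λ + (2) with roots -2 and -1.
Eigenvectors give P = [[-2, 3], [1, -2]] with P⁻¹ = [[-2, -3], [-1, -2]], and C = P·diag(-2, -1)·P⁻¹.
Then C⁶ = P·diag(64, 1)·P⁻¹ = [[-128, 3], [64, -2]] · [[-2, -3], [-1, -2]] = [[253, 378], [-126, -188]].

[[253, 378], [-126, -188]]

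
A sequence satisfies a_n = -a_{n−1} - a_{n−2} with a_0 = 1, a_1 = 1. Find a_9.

With companion matrix B = [[-1, -1], [1, 0]], [a_n, a_{n−1}]ᵀ = B·[a_{n−1}, a_{n−2}]ᵀ, so [a_9, a_8]ᵀ = B⁸·[a_1, a_0]ᵀ.
B⁸ = [[0, 1], [-1, -1]], giving [a_9, a_8]ᵀ = [[1], [-2]].

1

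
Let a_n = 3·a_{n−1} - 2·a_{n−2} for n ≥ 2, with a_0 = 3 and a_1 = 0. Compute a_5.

-90

With companion matrix M = [[3, -2], [1, 0]], [a_n, a_{n−1}]ᵀ = M·[a_{n−1}, a_{n−2}]ᵀ, so [a_5, a_4]ᵀ = M⁴·[a_1, a_0]ᵀ.
M⁴ = [[31, -30], [15, -14]], giving [a_5, a_4]ᵀ = [[-90], [-42]].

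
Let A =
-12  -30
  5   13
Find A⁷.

tr A = 1 and det A = -6, so the characteristic polynomial is λ² − (1)λ + (-6) with roots 3 and -2.
Eigenvectors give P = [[-2, 3], [1, -1]] with P⁻¹ = [[1, 3], [1, 2]], and A = P·diag(3, -2)·P⁻¹.
Then A⁷ = P·diag(2187, -128)·P⁻¹ = [[-4374, -384], [2187, 128]] · [[1, 3], [1, 2]] = [[-4758, -13890], [2315, 6817]].

[[-4758, -13890], [2315, 6817]]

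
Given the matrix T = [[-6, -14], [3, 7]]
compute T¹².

T² = T (a projection; rank 1, trace 1), so T¹² = T.

[[-6, -14], [3, 7]]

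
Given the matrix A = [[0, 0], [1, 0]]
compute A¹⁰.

A is strictly triangular, hence nilpotent: A² = 0, so A¹⁰ = 0.

[[0, 0], [0, 0]]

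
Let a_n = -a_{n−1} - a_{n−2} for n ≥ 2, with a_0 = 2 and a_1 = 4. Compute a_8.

With companion matrix A = [[-1, -1], [1, 0]], [a_n, a_{n−1}]ᵀ = A·[a_{n−1}, a_{n−2}]ᵀ, so [a_8, a_7]ᵀ = A^7·[a_1, a_0]ᵀ.
A^7 = [[-1, -1], [1, 0]], giving [a_8, a_7]ᵀ = [[-6], [4]].

-6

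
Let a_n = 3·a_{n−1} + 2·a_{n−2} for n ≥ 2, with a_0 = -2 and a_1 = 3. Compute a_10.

With companion matrix Q = [[3, 2], [1, 0]], [a_n, a_{n−1}]ᵀ = Q·[a_{n−1}, a_{n−2}]ᵀ, so [a_10, a_9]ᵀ = Q⁹·[a_1, a_0]ᵀ.
Q⁹ = [[79647, 44726], [22363, 12558]], giving [a_10, a_9]ᵀ = [[149489], [41973]].

149489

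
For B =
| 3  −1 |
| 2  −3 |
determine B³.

B² = [[7, 0], [0, 7]]
B³ = [[21, −7], [14, −21]]

[[21, −7], [14, −21]]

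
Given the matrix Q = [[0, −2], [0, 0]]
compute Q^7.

[[0, 0], [0, 0]]

Q is strictly triangular, hence nilpotent: Q^2 = 0, so Q^7 = 0.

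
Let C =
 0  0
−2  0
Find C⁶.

[[0, 0], [0, 0]]

C is strictly triangular, hence nilpotent: C² = 0, so C⁶ = 0.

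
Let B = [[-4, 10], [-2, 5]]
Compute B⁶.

B² = B (a projection; rank 1, trace 1), so B⁶ = B.

[[-4, 10], [-2, 5]]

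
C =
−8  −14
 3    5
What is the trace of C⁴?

17

tr C = −3 and det C = 2, so the characteristic polynomial is λ² − (−3)λ + (2) with roots −2 and −1.
Eigenvectors give P = [[7, −2], [−3, 1]] with P⁻¹ = [[1, 2], [3, 7]], and C = P·diag(−2, −1)·P⁻¹.
Then C⁴ = P·diag(16, 1)·P⁻¹ = [[112, −2], [−48, 1]] · [[1, 2], [3, 7]] = [[106, 210], [−45, −89]].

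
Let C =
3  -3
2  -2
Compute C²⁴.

[[3, -3], [2, -2]]

C² = C (a projection; rank 1, trace 1), so C²⁴ = C.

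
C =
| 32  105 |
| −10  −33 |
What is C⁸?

[[−37574, −132405], [12610, 44391]]

tr C = −1 and det C = −6, so the characteristic polynomial is λ² − (−1)λ + (−6) with roots −3 and 2.
Eigenvectors give P = [[3, 7], [−1, −2]] with P⁻¹ = [[−2, −7], [1, 3]], and C = P·diag(−3, 2)·P⁻¹.
Then C⁸ = P·diag(6561, 256)·P⁻¹ = [[19683, 1792], [−6561, −512]] · [[−2, −7], [1, 3]] = [[−37574, −132405], [12610, 44391]].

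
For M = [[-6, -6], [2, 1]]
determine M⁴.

[[276, 390], [-130, -179]]

tr M = -5 and det M = 6, so the characteristic polynomial is λ² − (-5)λ + (6) with roots -2 and -3.
Eigenvectors give P = [[-3, 2], [2, -1]] with P⁻¹ = [[1, 2], [2, 3]], and M = P·diag(-2, -3)·P⁻¹.
Then M⁴ = P·diag(16, 81)·P⁻¹ = [[-48, 162], [32, -81]] · [[1, 2], [2, 3]] = [[276, 390], [-130, -179]].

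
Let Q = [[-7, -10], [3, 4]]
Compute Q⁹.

[[-3067, -5110], [1533, 2554]]

tr Q = -3 and det Q = 2, so the characteristic polynomial is λ² − (-3)λ + (2) with roots -2 and -1.
Eigenvectors give P = [[2, 5], [-1, -3]] with P⁻¹ = [[3, 5], [-1, -2]], and Q = P·diag(-2, -1)·P⁻¹.
Then Q⁹ = P·diag(-512, -1)·P⁻¹ = [[-1024, -5], [512, 3]] · [[3, 5], [-1, -2]] = [[-3067, -5110], [1533, 2554]].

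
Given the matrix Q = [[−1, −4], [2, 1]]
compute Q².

[[−7, 0], [0, −7]]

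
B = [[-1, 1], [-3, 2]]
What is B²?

[[-2, 1], [-3, 1]]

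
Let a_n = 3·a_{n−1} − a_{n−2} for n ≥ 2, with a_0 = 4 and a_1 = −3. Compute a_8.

With companion matrix C = [[3, −1], [1, 0]], [a_n, a_{n−1}]ᵀ = C·[a_{n−1}, a_{n−2}]ᵀ, so [a_8, a_7]ᵀ = C⁷·[a_1, a_0]ᵀ.
C⁷ = [[987, −377], [377, −144]], giving [a_8, a_7]ᵀ = [[−4469], [−1707]].

−4469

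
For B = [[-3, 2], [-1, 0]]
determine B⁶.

[[127, -126], [63, -62]]

tr B = -3 and det B = 2, so the characteristic polynomial is λ² − (-3)λ + (2) with roots -2 and -1.
Eigenvectors give P = [[-2, 1], [-1, 1]] with P⁻¹ = [[-1, 1], [-1, 2]], and B = P·diag(-2, -1)·P⁻¹.
Then B⁶ = P·diag(64, 1)·P⁻¹ = [[-128, 1], [-64, 1]] · [[-1, 1], [-1, 2]] = [[127, -126], [63, -62]].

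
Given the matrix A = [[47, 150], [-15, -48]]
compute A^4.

tr A = -1 and det A = -6, so the characteristic polynomial is λ² − (-1)λ + (-6) with roots 2 and -3.
Eigenvectors give P = [[10, -3], [-3, 1]] with P⁻¹ = [[1, 3], [3, 10]], and A = P·diag(2, -3)·P⁻¹.
Then A^4 = P·diag(16, 81)·P⁻¹ = [[160, -243], [-48, 81]] · [[1, 3], [3, 10]] = [[-569, -1950], [195, 666]].

[[-569, -1950], [195, 666]]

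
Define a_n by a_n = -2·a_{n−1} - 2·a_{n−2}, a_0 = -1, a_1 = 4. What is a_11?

64

With companion matrix M = [[-2, -2], [1, 0]], [a_n, a_{n−1}]ᵀ = M·[a_{n−1}, a_{n−2}]ᵀ, so [a_11, a_10]ᵀ = M^10·[a_1, a_0]ᵀ.
M^10 = [[32, 64], [-32, -32]], giving [a_11, a_10]ᵀ = [[64], [-96]].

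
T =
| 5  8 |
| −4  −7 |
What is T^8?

tr T = −2 and det T = −3, so the characteristic polynomial is λ² − (−2)λ + (−3) with roots −3 and 1.
Eigenvectors give P = [[−1, −2], [1, 1]] with P⁻¹ = [[1, 2], [−1, −1]], and T = P·diag(−3, 1)·P⁻¹.
Then T^8 = P·diag(6561, 1)·P⁻¹ = [[−6561, −2], [6561, 1]] · [[1, 2], [−1, −1]] = [[−6559, −13120], [6560, 13121]].

[[−6559, −13120], [6560, 13121]]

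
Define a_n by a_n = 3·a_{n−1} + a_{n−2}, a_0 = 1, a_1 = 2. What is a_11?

With companion matrix Q = [[3, 1], [1, 0]], [a_n, a_{n−1}]ᵀ = Q·[a_{n−1}, a_{n−2}]ᵀ, so [a_11, a_10]ᵀ = Q¹⁰·[a_1, a_0]ᵀ.
Q¹⁰ = [[141481, 42837], [42837, 12970]], giving [a_11, a_10]ᵀ = [[325799], [98644]].

325799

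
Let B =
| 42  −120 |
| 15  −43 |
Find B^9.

tr B = −1 and det B = −6, so the characteristic polynomial is λ² − (−1)λ + (−6) with roots 2 and −3.
Eigenvectors give P = [[−3, −8], [−1, −3]] with P⁻¹ = [[−3, 8], [1, −3]], and B = P·diag(2, −3)·P⁻¹.
Then B^9 = P·diag(512, −19683)·P⁻¹ = [[−1536, 157464], [−512, 59049]] · [[−3, 8], [1, −3]] = [[162072, −484680], [60585, −181243]].

[[162072, −484680], [60585, −181243]]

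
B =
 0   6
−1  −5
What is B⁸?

tr B = −5 and det B = 6, so the characteristic polynomial is λ² − (−5)λ + (6) with roots −3 and −2.
Eigenvectors give P = [[−2, −3], [1, 1]] with P⁻¹ = [[1, 3], [−1, −2]], and B = P·diag(−3, −2)·P⁻¹.
Then B⁸ = P·diag(6561, 256)·P⁻¹ = [[−13122, −768], [6561, 256]] · [[1, 3], [−1, −2]] = [[−12354, −37830], [6305, 19171]].

[[−12354, −37830], [6305, 19171]]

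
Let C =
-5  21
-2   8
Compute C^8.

tr C = 3 and det C = 2, so the characteristic polynomial is λ² − (3)λ + (2) with roots 2 and 1.
Eigenvectors give P = [[-3, -7], [-1, -2]] with P⁻¹ = [[2, -7], [-1, 3]], and C = P·diag(2, 1)·P⁻¹.
Then C^8 = P·diag(256, 1)·P⁻¹ = [[-768, -7], [-256, -2]] · [[2, -7], [-1, 3]] = [[-1529, 5355], [-510, 1786]].

[[-1529, 5355], [-510, 1786]]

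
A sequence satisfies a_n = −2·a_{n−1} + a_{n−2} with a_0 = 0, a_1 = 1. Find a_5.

29

With companion matrix A = [[−2, 1], [1, 0]], [a_n, a_{n−1}]ᵀ = A·[a_{n−1}, a_{n−2}]ᵀ, so [a_5, a_4]ᵀ = A⁴·[a_1, a_0]ᵀ.
A⁴ = [[29, −12], [−12, 5]], giving [a_5, a_4]ᵀ = [[29], [−12]].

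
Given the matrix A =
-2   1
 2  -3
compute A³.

[[-22, 21], [42, -43]]

A² = [[6, -5], [-10, 11]]
A³ = [[-22, 21], [42, -43]]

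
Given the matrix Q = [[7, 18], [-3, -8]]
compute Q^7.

tr Q = -1 and det Q = -2, so the characteristic polynomial is λ² − (-1)λ + (-2) with roots 1 and -2.
Eigenvectors give P = [[3, -2], [-1, 1]] with P⁻¹ = [[1, 2], [1, 3]], and Q = P·diag(1, -2)·P⁻¹.
Then Q^7 = P·diag(1, -128)·P⁻¹ = [[3, 256], [-1, -128]] · [[1, 2], [1, 3]] = [[259, 774], [-129, -386]].

[[259, 774], [-129, -386]]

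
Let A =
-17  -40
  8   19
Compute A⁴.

tr A = 2 and det A = -3, so the characteristic polynomial is λ² − (2)λ + (-3) with roots -1 and 3.
Eigenvectors give P = [[5, -2], [-2, 1]] with P⁻¹ = [[1, 2], [2, 5]], and A = P·diag(-1, 3)·P⁻¹.
Then A⁴ = P·diag(1, 81)·P⁻¹ = [[5, -162], [-2, 81]] · [[1, 2], [2, 5]] = [[-319, -800], [160, 401]].

[[-319, -800], [160, 401]]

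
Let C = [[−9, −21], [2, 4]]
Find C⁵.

tr C = −5 and det C = 6, so the characteristic polynomial is λ² − (−5)λ + (6) with roots −2 and −3.
Eigenvectors give P = [[−3, −7], [1, 2]] with P⁻¹ = [[2, 7], [−1, −3]], and C = P·diag(−2, −3)·P⁻¹.
Then C⁵ = P·diag(−32, −243)·P⁻¹ = [[96, 1701], [−32, −486]] · [[2, 7], [−1, −3]] = [[−1509, −4431], [422, 1234]].

[[−1509, −4431], [422, 1234]]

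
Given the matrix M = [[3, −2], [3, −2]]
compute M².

[[3, −2], [3, −2]]

M² = M (a projection; rank 1, trace 1), so M² = M.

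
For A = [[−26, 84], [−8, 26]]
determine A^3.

tr A = 0 and det A = −4, so the characteristic polynomial is λ² − (0)λ + (−4) with roots 2 and −2.
Eigenvectors give P = [[3, 7], [1, 2]] with P⁻¹ = [[−2, 7], [1, −3]], and A = P·diag(2, −2)·P⁻¹.
Then A^3 = P·diag(8, −8)·P⁻¹ = [[24, −56], [8, −16]] · [[−2, 7], [1, −3]] = [[−104, 336], [−32, 104]].

[[−104, 336], [−32, 104]]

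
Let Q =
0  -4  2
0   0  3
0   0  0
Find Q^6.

[[0, 0, 0], [0, 0, 0], [0, 0, 0]]

Q is strictly triangular, hence nilpotent: Q^3 = 0, so Q^6 = 0.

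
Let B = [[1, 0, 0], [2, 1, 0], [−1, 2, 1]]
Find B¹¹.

B = I + N where N = [[0, 0, 0], [2, 0, 0], [−1, 2, 0]] is strictly lower-triangular, so N³ = 0.
(I + N)¹¹ = I + 11·N + 55·N² = [[1, 0, 0], [22, 1, 0], [209, 22, 1]].

[[1, 0, 0], [22, 1, 0], [209, 22, 1]]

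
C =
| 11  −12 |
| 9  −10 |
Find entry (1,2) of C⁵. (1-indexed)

tr C = 1 and det C = −2, so the characteristic polynomial is λ² − (1)λ + (−2) with roots −1 and 2.
Eigenvectors give P = [[1, 4], [1, 3]] with P⁻¹ = [[−3, 4], [1, −1]], and C = P·diag(−1, 2)·P⁻¹.
Then C⁵ = P·diag(−1, 32)·P⁻¹ = [[−1, 128], [−1, 96]] · [[−3, 4], [1, −1]] = [[131, −132], [99, −100]].

−132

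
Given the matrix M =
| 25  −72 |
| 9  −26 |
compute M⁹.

[[4105, −12312], [1539, −4616]]

tr M = −1 and det M = −2, so the characteristic polynomial is λ² − (−1)λ + (−2) with roots −2 and 1.
Eigenvectors give P = [[−8, 3], [−3, 1]] with P⁻¹ = [[1, −3], [3, −8]], and M = P·diag(−2, 1)·P⁻¹.
Then M⁹ = P·diag(−512, 1)·P⁻¹ = [[4096, 3], [1536, 1]] · [[1, −3], [3, −8]] = [[4105, −12312], [1539, −4616]].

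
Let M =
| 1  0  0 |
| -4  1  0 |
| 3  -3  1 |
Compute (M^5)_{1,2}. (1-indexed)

0

M = I + N where N = [[0, 0, 0], [-4, 0, 0], [3, -3, 0]] is strictly lower-triangular, so N^3 = 0.
(I + N)^5 = I + 5·N + 10·N^2 = [[1, 0, 0], [-20, 1, 0], [135, -15, 1]].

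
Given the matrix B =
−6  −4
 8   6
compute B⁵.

[[−96, −64], [128, 96]]

tr B = 0 and det B = −4, so the characteristic polynomial is λ² − (0)λ + (−4) with roots −2 and 2.
Eigenvectors give P = [[−1, 1], [1, −2]] with P⁻¹ = [[−2, −1], [−1, −1]], and B = P·diag(−2, 2)·P⁻¹.
Then B⁵ = P·diag(−32, 32)·P⁻¹ = [[32, 32], [−32, −64]] · [[−2, −1], [−1, −1]] = [[−96, −64], [128, 96]].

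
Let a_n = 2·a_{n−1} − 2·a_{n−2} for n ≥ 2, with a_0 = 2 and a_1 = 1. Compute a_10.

With companion matrix C = [[2, −2], [1, 0]], [a_n, a_{n−1}]ᵀ = C·[a_{n−1}, a_{n−2}]ᵀ, so [a_10, a_9]ᵀ = C⁹·[a_1, a_0]ᵀ.
C⁹ = [[32, −32], [16, 0]], giving [a_10, a_9]ᵀ = [[−32], [16]].

−32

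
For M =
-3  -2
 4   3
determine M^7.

M² = I (check: tr M = 0 and det M = -1), so M^7 = M since 7 is odd.

[[-3, -2], [4, 3]]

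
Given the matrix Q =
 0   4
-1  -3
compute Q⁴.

Q² = [[-4, -12], [3, 5]]
Q³ = [[12, 20], [-5, -3]]
Q⁴ = [[-20, -12], [3, -11]]

[[-20, -12], [3, -11]]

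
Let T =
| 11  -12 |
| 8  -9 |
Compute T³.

tr T = 2 and det T = -3, so the characteristic polynomial is λ² − (2)λ + (-3) with roots 3 and -1.
Eigenvectors give P = [[3, 1], [2, 1]] with P⁻¹ = [[1, -1], [-2, 3]], and T = P·diag(3, -1)·P⁻¹.
Then T³ = P·diag(27, -1)·P⁻¹ = [[81, -1], [54, -1]] · [[1, -1], [-2, 3]] = [[83, -84], [56, -57]].

[[83, -84], [56, -57]]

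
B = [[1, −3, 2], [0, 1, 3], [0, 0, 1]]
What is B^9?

[[1, −27, −306], [0, 1, 27], [0, 0, 1]]

B = I + N where N = [[0, −3, 2], [0, 0, 3], [0, 0, 0]] is strictly upper-triangular, so N^3 = 0.
(I + N)^9 = I + 9·N + 36·N^2 = [[1, −27, −306], [0, 1, 27], [0, 0, 1]].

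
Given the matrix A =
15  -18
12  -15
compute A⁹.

[[98415, -118098], [78732, -98415]]

tr A = 0 and det A = -9, so the characteristic polynomial is λ² − (0)λ + (-9) with roots -3 and 3.
Eigenvectors give P = [[-1, -3], [-1, -2]] with P⁻¹ = [[2, -3], [-1, 1]], and A = P·diag(-3, 3)·P⁻¹.
Then A⁹ = P·diag(-19683, 19683)·P⁻¹ = [[19683, -59049], [19683, -39366]] · [[2, -3], [-1, 1]] = [[98415, -118098], [78732, -98415]].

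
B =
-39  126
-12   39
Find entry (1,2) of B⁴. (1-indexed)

0

tr B = 0 and det B = -9, so the characteristic polynomial is λ² − (0)λ + (-9) with roots 3 and -3.
Eigenvectors give P = [[3, 7], [1, 2]] with P⁻¹ = [[-2, 7], [1, -3]], and B = P·diag(3, -3)·P⁻¹.
Then B⁴ = P·diag(81, 81)·P⁻¹ = [[243, 567], [81, 162]] · [[-2, 7], [1, -3]] = [[81, 0], [0, 81]].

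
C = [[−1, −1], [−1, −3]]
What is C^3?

[[−6, −14], [−14, −34]]

C^2 = [[2, 4], [4, 10]]
C^3 = [[−6, −14], [−14, −34]]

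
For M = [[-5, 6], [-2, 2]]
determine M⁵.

tr M = -3 and det M = 2, so the characteristic polynomial is λ² − (-3)λ + (2) with roots -1 and -2.
Eigenvectors give P = [[3, 2], [2, 1]] with P⁻¹ = [[-1, 2], [2, -3]], and M = P·diag(-1, -2)·P⁻¹.
Then M⁵ = P·diag(-1, -32)·P⁻¹ = [[-3, -64], [-2, -32]] · [[-1, 2], [2, -3]] = [[-125, 186], [-62, 92]].

[[-125, 186], [-62, 92]]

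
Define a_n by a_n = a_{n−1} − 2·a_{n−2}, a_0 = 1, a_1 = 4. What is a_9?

−62

With companion matrix Q = [[1, −2], [1, 0]], [a_n, a_{n−1}]ᵀ = Q·[a_{n−1}, a_{n−2}]ᵀ, so [a_9, a_8]ᵀ = Q⁸·[a_1, a_0]ᵀ.
Q⁸ = [[−17, 6], [−3, −14]], giving [a_9, a_8]ᵀ = [[−62], [−26]].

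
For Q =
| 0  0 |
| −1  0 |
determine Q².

[[0, 0], [0, 0]]

Q is strictly triangular, hence nilpotent: Q² = 0, so Q² = 0.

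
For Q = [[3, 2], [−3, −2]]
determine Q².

[[3, 2], [−3, −2]]

Q² = Q (a projection; rank 1, trace 1), so Q² = Q.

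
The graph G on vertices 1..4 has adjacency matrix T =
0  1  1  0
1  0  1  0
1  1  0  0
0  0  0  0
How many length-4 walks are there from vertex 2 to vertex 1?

The number of length-4 walks from vertex 2 to vertex 1 is entry (2,1) of T⁴, where T is the adjacency matrix.
T² = [[2, 1, 1, 0], [1, 2, 1, 0], [1, 1, 2, 0], [0, 0, 0, 0]]
T³ = [[2, 3, 3, 0], [3, 2, 3, 0], [3, 3, 2, 0], [0, 0, 0, 0]]
T⁴ = [[6, 5, 5, 0], [5, 6, 5, 0], [5, 5, 6, 0], [0, 0, 0, 0]]

5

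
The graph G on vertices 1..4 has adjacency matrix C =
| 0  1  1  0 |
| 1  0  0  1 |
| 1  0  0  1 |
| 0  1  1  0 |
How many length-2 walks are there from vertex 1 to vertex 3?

0

The number of length-2 walks from vertex 1 to vertex 3 is entry (1,3) of C², where C is the adjacency matrix.
C² = [[2, 0, 0, 2], [0, 2, 2, 0], [0, 2, 2, 0], [2, 0, 0, 2]]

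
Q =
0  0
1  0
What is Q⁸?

Q is strictly triangular, hence nilpotent: Q² = 0, so Q⁸ = 0.

[[0, 0], [0, 0]]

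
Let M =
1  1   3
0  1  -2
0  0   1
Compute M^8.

[[1, 8, -32], [0, 1, -16], [0, 0, 1]]

M = I + N where N = [[0, 1, 3], [0, 0, -2], [0, 0, 0]] is strictly upper-triangular, so N^3 = 0.
(I + N)^8 = I + 8·N + 28·N^2 = [[1, 8, -32], [0, 1, -16], [0, 0, 1]].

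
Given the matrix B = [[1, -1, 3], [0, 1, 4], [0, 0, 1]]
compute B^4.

[[1, -4, -12], [0, 1, 16], [0, 0, 1]]

B = I + N where N = [[0, -1, 3], [0, 0, 4], [0, 0, 0]] is strictly upper-triangular, so N^3 = 0.
(I + N)^4 = I + 4·N + 6·N^2 = [[1, -4, -12], [0, 1, 16], [0, 0, 1]].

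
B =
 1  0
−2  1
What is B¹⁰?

B = I + N where N = [[0, 0], [−2, 0]] is strictly lower-triangular, so N² = 0.
(I + N)¹⁰ = I + 10·N = [[1, 0], [−20, 1]].

[[1, 0], [−20, 1]]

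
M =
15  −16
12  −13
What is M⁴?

tr M = 2 and det M = −3, so the characteristic polynomial is λ² − (2)λ + (−3) with roots 3 and −1.
Eigenvectors give P = [[4, 1], [3, 1]] with P⁻¹ = [[1, −1], [−3, 4]], and M = P·diag(3, −1)·P⁻¹.
Then M⁴ = P·diag(81, 1)·P⁻¹ = [[324, 1], [243, 1]] · [[1, −1], [−3, 4]] = [[321, −320], [240, −239]].

[[321, −320], [240, −239]]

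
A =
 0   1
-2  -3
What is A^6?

[[-62, -63], [126, 127]]

tr A = -3 and det A = 2, so the characteristic polynomial is λ² − (-3)λ + (2) with roots -1 and -2.
Eigenvectors give P = [[1, 1], [-1, -2]] with P⁻¹ = [[2, 1], [-1, -1]], and A = P·diag(-1, -2)·P⁻¹.
Then A^6 = P·diag(1, 64)·P⁻¹ = [[1, 64], [-1, -128]] · [[2, 1], [-1, -1]] = [[-62, -63], [126, 127]].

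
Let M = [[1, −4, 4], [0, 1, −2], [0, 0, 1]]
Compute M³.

[[1, −12, 36], [0, 1, −6], [0, 0, 1]]

M = I + N where N = [[0, −4, 4], [0, 0, −2], [0, 0, 0]] is strictly upper-triangular, so N³ = 0.
(I + N)³ = I + 3·N + 3·N² = [[1, −12, 36], [0, 1, −6], [0, 0, 1]].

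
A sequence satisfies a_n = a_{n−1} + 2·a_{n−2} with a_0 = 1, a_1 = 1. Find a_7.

85

With companion matrix Q = [[1, 2], [1, 0]], [a_n, a_{n−1}]ᵀ = Q·[a_{n−1}, a_{n−2}]ᵀ, so [a_7, a_6]ᵀ = Q^6·[a_1, a_0]ᵀ.
Q^6 = [[43, 42], [21, 22]], giving [a_7, a_6]ᵀ = [[85], [43]].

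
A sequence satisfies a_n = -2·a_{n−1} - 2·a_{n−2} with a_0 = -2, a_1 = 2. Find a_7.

16

With companion matrix Q = [[-2, -2], [1, 0]], [a_n, a_{n−1}]ᵀ = Q·[a_{n−1}, a_{n−2}]ᵀ, so [a_7, a_6]ᵀ = Q⁶·[a_1, a_0]ᵀ.
Q⁶ = [[-8, -16], [8, 8]], giving [a_7, a_6]ᵀ = [[16], [0]].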